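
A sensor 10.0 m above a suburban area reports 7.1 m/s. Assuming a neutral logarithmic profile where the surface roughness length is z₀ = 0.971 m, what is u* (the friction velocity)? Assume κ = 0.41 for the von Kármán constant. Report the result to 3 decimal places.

Log law: V(z) = (u*/κ) · ln(z/z₀) ⇒ u* = κ · V / ln(z/z₀)
u* = 0.41 × 7.1 / ln(10.0/0.971) = 0.41 × 7.1 / 2.3320
   = 2.9110 / 2.3320 = 1.2483 m/s

u* ≈ 1.248 m/s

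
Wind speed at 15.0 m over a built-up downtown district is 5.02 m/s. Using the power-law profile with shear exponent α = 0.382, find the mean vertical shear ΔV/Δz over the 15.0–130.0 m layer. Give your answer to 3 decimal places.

Power law: V₂ = V₁ · (z₂/z₁)^α = 5.02 × (8.6667)^0.382 = 11.4542 m/s
ΔV/Δz = (11.4542 − 5.02)/(130.0 − 15.0) = 6.4342/115.0000 = 0.05595 m/s/m

0.056 m/s/m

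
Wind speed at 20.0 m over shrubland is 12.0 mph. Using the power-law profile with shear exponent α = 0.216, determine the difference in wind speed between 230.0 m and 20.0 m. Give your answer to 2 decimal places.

8.34 mph

Power law: V₂ = V₁ · (z₂/z₁)^α = 12.0 × (11.5000)^0.216 = 20.3372 mph
ΔV = 20.3372 − 12.0 = 8.3372 mph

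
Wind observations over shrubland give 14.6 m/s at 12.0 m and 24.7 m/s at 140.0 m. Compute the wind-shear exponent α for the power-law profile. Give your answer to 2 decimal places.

α ≈ 0.21

Power law: V₂/V₁ = (z₂/z₁)^α ⇒ α = ln(V₂/V₁) / ln(z₂/z₁)
α = ln(24.7/14.6) / ln(140.0/12.0) = ln(1.6918) / ln(11.6667)
  = 0.52578 / 2.45674 = 0.21402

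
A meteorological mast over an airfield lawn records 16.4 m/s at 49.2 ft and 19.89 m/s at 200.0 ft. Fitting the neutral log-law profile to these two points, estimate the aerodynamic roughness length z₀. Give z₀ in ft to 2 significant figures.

Log law: V(z) ∝ ln(z/z₀). With r = V₁/V₂ = 16.4/19.89 = 0.82453,
r · ln(z₂/z₀) = ln(z₁/z₀) ⇒ ln z₀ = (ln z₁ − r·ln z₂)/(1 − r)
ln z₀ = (3.89589 − 0.82453×5.29832) / 0.17547 = -2.6943
z₀ = exp(-2.6943) = 0.06759 ft

z₀ ≈ 0.068 ft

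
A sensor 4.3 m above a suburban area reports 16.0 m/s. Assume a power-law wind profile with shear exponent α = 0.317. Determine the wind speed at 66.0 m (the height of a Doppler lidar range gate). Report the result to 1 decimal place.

Power-law profile: V₂ = V₁ · (z₂/z₁)^α
V₂ = 16.0 × (66.0/4.3)^0.317 = 16.0 × (15.3488)^0.317
    = 16.0 × 2.3768 = 38.0282 m/s

38.0 m/s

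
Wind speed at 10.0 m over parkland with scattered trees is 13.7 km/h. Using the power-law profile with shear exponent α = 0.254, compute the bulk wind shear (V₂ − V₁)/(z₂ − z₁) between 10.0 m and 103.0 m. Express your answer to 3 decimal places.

Power law: V₂ = V₁ · (z₂/z₁)^α = 13.7 × (10.3000)^0.254 = 24.7731 km/h
ΔV/Δz = (24.7731 − 13.7)/(103.0 − 10.0) = 11.0731/93.0000 = 0.11907 km/h/m

0.119 km/h/m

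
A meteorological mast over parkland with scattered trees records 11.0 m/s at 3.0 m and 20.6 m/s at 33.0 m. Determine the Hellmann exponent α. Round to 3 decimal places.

α ≈ 0.262

Power law: V₂/V₁ = (z₂/z₁)^α ⇒ α = ln(V₂/V₁) / ln(z₂/z₁)
α = ln(20.6/11.0) / ln(33.0/3.0) = ln(1.8727) / ln(11.0000)
  = 0.62740 / 2.39790 = 0.26164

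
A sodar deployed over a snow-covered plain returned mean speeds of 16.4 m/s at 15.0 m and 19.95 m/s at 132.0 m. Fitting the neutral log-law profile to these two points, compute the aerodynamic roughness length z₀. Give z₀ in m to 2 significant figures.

z₀ ≈ 0.00065 m

Log law: V(z) ∝ ln(z/z₀). With r = V₁/V₂ = 16.4/19.95 = 0.82206,
r · ln(z₂/z₀) = ln(z₁/z₀) ⇒ ln z₀ = (ln z₁ − r·ln z₂)/(1 − r)
ln z₀ = (2.70805 − 0.82206×4.88280) / 0.17794 = -7.3387
z₀ = exp(-7.3387) = 0.0006499 m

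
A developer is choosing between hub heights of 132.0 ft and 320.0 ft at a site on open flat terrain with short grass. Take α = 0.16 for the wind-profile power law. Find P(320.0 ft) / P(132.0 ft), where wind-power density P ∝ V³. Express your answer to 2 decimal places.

1.53

Speed ratio: V_B/V_A = (z_B/z_A)^α = (320.0/132.0)^0.16 = (2.4242)^0.16 = 1.15221
Power-density ratio: P_B/P_A = (V_B/V_A)³ = (1.15221)³ = 1.52967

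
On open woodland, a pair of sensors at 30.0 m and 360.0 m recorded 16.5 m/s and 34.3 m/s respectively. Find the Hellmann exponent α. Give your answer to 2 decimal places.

Power law: V₂/V₁ = (z₂/z₁)^α ⇒ α = ln(V₂/V₁) / ln(z₂/z₁)
α = ln(34.3/16.5) / ln(360.0/30.0) = ln(2.0788) / ln(12.0000)
  = 0.73178 / 2.48491 = 0.29449

α ≈ 0.29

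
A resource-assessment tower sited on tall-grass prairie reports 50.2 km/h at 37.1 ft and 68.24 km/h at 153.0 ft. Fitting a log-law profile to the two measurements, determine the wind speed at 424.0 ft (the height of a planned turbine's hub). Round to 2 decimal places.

Log law: V ∝ ln(z/z₀). From the pair, with r = V₁/V₂ = 0.73564,
ln z₀ = (ln z₁ − r·ln z₂)/(1 − r) = (3.6136 − 0.73564×5.0304)/0.26436 = -0.3290 → z₀ = 0.7197 ft
V₃ = V₁ · ln(z₃/z₀)/ln(z₁/z₀) = 50.2 × 6.3787/3.9426 = 81.2184 km/h

81.22 km/h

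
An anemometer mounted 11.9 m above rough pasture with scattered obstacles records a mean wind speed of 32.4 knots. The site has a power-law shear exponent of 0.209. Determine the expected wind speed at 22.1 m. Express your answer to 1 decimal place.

36.9 knots

Power-law profile: V₂ = V₁ · (z₂/z₁)^α
V₂ = 32.4 × (22.1/11.9)^0.209 = 32.4 × (1.8571)^0.209
    = 32.4 × 1.1381 = 36.8751 knots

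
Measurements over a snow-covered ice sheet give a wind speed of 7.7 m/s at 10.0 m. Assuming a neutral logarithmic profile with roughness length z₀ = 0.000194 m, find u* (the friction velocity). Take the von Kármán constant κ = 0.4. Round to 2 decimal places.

Log law: V(z) = (u*/κ) · ln(z/z₀) ⇒ u* = κ · V / ln(z/z₀)
u* = 0.4 × 7.7 / ln(10.0/0.000194) = 0.4 × 7.7 / 10.8502
   = 3.0800 / 10.8502 = 0.2839 m/s

u* ≈ 0.28 m/s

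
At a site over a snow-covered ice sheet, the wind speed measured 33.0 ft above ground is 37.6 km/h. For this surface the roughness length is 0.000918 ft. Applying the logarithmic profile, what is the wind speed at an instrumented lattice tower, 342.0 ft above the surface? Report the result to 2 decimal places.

Log law: V(z) ∝ ln(z/z₀), so V₂/V₁ = ln(z₂/z₀) / ln(z₁/z₀).
ln(342.0/0.000918) = 12.8281, ln(33.0/0.000918) = 10.4898
V₂ = 37.6 × 12.8281/10.4898 = 37.6 × 1.2229 = 45.9815 km/h

45.98 km/h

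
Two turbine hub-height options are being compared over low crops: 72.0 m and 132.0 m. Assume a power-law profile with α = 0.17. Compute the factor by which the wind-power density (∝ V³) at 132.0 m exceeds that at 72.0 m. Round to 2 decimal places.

1.36

Speed ratio: V_B/V_A = (z_B/z_A)^α = (132.0/72.0)^0.17 = (1.8333)^0.17 = 1.10854
Power-density ratio: P_B/P_A = (V_B/V_A)³ = (1.10854)³ = 1.36224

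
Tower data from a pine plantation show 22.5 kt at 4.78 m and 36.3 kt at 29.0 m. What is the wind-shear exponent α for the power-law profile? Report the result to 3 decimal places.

α ≈ 0.265

Power law: V₂/V₁ = (z₂/z₁)^α ⇒ α = ln(V₂/V₁) / ln(z₂/z₁)
α = ln(36.3/22.5) / ln(29.0/4.78) = ln(1.6133) / ln(6.0669)
  = 0.47830 / 1.80286 = 0.26530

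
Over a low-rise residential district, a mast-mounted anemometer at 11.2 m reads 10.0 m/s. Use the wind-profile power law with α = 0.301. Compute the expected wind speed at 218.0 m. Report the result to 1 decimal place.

Power-law profile: V₂ = V₁ · (z₂/z₁)^α
V₂ = 10.0 × (218.0/11.2)^0.301 = 10.0 × (19.4643)^0.301
    = 10.0 × 2.4438 = 24.4377 m/s

24.4 m/s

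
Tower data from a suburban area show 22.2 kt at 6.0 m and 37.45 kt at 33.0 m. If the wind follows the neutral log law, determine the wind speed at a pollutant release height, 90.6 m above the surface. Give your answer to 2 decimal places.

Log law: V ∝ ln(z/z₀). From the pair, with r = V₁/V₂ = 0.59279,
ln z₀ = (ln z₁ − r·ln z₂)/(1 − r) = (1.7918 − 0.59279×3.4965)/0.40721 = -0.6899 → z₀ = 0.5016 m
V₃ = V₁ · ln(z₃/z₀)/ln(z₁/z₀) = 22.2 × 5.1964/2.4817 = 46.4846 kt

46.48 kt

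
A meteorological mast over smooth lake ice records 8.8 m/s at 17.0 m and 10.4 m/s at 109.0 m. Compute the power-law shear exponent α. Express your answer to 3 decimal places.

Power law: V₂/V₁ = (z₂/z₁)^α ⇒ α = ln(V₂/V₁) / ln(z₂/z₁)
α = ln(10.4/8.8) / ln(109.0/17.0) = ln(1.1818) / ln(6.4118)
  = 0.16705 / 1.85813 = 0.08990

α ≈ 0.090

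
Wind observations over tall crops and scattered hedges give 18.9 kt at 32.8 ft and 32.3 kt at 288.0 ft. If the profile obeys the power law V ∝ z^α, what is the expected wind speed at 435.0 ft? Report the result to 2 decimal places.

35.76 kt

First find α: α = ln(V₂/V₁)/ln(z₂/z₁) = ln(32.3/18.9)/ln(288.0/32.8) = 0.53591/2.17253 = 0.2467
Extrapolate from 288.0 ft to 435.0 ft: V₃ = 32.3 × (435.0/288.0)^0.2467 = 32.3 × 1.1071 = 35.7586 kt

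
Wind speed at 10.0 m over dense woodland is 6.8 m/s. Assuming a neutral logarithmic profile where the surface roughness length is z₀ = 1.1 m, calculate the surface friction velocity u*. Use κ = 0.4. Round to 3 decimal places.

Log law: V(z) = (u*/κ) · ln(z/z₀) ⇒ u* = κ · V / ln(z/z₀)
u* = 0.4 × 6.8 / ln(10.0/1.1) = 0.4 × 6.8 / 2.2073
   = 2.7200 / 2.2073 = 1.2323 m/s

u* ≈ 1.232 m/s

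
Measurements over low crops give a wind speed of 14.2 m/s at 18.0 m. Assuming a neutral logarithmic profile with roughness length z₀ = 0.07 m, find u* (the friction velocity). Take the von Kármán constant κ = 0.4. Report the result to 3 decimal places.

Log law: V(z) = (u*/κ) · ln(z/z₀) ⇒ u* = κ · V / ln(z/z₀)
u* = 0.4 × 14.2 / ln(18.0/0.07) = 0.4 × 14.2 / 5.5496
   = 5.6800 / 5.5496 = 1.0235 m/s

u* ≈ 1.023 m/s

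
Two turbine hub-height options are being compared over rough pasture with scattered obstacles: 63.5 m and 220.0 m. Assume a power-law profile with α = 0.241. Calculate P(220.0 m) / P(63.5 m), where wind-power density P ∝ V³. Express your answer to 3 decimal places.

Speed ratio: V_B/V_A = (z_B/z_A)^α = (220.0/63.5)^0.241 = (3.4646)^0.241 = 1.34913
Power-density ratio: P_B/P_A = (V_B/V_A)³ = (1.34913)³ = 2.45565

2.456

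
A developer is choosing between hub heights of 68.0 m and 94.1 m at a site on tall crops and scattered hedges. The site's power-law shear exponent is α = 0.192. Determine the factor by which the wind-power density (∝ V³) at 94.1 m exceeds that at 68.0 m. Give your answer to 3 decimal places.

Speed ratio: V_B/V_A = (z_B/z_A)^α = (94.1/68.0)^0.192 = (1.3838)^0.192 = 1.06436
Power-density ratio: P_B/P_A = (V_B/V_A)³ = (1.06436)³ = 1.20576

1.206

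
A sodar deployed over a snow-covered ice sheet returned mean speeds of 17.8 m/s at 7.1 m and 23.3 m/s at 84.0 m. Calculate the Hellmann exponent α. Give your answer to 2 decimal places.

Power law: V₂/V₁ = (z₂/z₁)^α ⇒ α = ln(V₂/V₁) / ln(z₂/z₁)
α = ln(23.3/17.8) / ln(84.0/7.1) = ln(1.3090) / ln(11.8310)
  = 0.26925 / 2.47072 = 0.10898

α ≈ 0.11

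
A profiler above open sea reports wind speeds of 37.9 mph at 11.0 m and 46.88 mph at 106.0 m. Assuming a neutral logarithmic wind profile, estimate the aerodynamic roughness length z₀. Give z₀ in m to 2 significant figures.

z₀ ≈ 0.00077 m

Log law: V(z) ∝ ln(z/z₀). With r = V₁/V₂ = 37.9/46.88 = 0.80845,
r · ln(z₂/z₀) = ln(z₁/z₀) ⇒ ln z₀ = (ln z₁ − r·ln z₂)/(1 − r)
ln z₀ = (2.39790 − 0.80845×4.66344) / 0.19155 = -7.1638
z₀ = exp(-7.1638) = 0.0007741 m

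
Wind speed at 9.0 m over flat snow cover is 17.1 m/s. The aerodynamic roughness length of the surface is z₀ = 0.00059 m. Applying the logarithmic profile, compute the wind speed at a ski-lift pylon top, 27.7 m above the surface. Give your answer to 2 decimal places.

Log law: V(z) ∝ ln(z/z₀), so V₂/V₁ = ln(z₂/z₀) / ln(z₁/z₀).
ln(27.7/0.00059) = 10.7568, ln(9.0/0.00059) = 9.6326
V₂ = 17.1 × 10.7568/9.6326 = 17.1 × 1.1167 = 19.0957 m/s

19.10 m/s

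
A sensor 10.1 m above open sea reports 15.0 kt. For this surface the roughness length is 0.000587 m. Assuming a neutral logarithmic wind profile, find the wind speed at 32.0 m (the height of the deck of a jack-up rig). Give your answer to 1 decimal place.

Log law: V(z) ∝ ln(z/z₀), so V₂/V₁ = ln(z₂/z₀) / ln(z₁/z₀).
ln(32.0/0.000587) = 10.9062, ln(10.1/0.000587) = 9.7530
V₂ = 15.0 × 10.9062/9.7530 = 15.0 × 1.1182 = 16.7736 kt

16.8 kt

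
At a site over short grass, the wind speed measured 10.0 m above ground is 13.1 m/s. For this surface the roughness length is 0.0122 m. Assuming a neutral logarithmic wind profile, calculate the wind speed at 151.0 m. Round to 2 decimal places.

Log law: V(z) ∝ ln(z/z₀), so V₂/V₁ = ln(z₂/z₀) / ln(z₁/z₀).
ln(151.0/0.0122) = 9.4236, ln(10.0/0.0122) = 6.7089
V₂ = 13.1 × 9.4236/6.7089 = 13.1 × 1.4046 = 18.4008 m/s

18.40 m/s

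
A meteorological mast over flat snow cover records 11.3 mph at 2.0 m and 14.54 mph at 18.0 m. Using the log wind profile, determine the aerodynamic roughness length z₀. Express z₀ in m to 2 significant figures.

z₀ ≈ 0.00094 m

Log law: V(z) ∝ ln(z/z₀). With r = V₁/V₂ = 11.3/14.54 = 0.77717,
r · ln(z₂/z₀) = ln(z₁/z₀) ⇒ ln z₀ = (ln z₁ − r·ln z₂)/(1 − r)
ln z₀ = (0.69315 − 0.77717×2.89037) / 0.22283 = -6.9700
z₀ = exp(-6.9700) = 0.0009396 m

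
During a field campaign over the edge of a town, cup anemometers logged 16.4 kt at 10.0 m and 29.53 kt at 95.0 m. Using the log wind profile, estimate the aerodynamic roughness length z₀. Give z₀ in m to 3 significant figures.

z₀ ≈ 0.601 m

Log law: V(z) ∝ ln(z/z₀). With r = V₁/V₂ = 16.4/29.53 = 0.55537,
r · ln(z₂/z₀) = ln(z₁/z₀) ⇒ ln z₀ = (ln z₁ − r·ln z₂)/(1 − r)
ln z₀ = (2.30259 − 0.55537×4.55388) / 0.44463 = -0.5094
z₀ = exp(-0.5094) = 0.6009 m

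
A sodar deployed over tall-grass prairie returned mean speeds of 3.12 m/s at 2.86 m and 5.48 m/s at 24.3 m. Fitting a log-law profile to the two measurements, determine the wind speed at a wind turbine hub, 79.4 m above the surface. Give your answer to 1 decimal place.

Log law: V ∝ ln(z/z₀). From the pair, with r = V₁/V₂ = 0.56934,
ln z₀ = (ln z₁ − r·ln z₂)/(1 − r) = (1.0508 − 0.56934×3.1905)/0.43066 = -1.7779 → z₀ = 0.1690 m
V₃ = V₁ · ln(z₃/z₀)/ln(z₁/z₀) = 3.12 × 6.1524/2.8287 = 6.7860 m/s

6.8 m/s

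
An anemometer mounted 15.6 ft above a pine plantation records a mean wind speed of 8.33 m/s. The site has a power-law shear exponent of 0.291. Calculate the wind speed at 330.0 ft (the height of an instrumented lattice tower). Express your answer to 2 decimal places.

20.25 m/s

Power-law profile: V₂ = V₁ · (z₂/z₁)^α
V₂ = 8.33 × (330.0/15.6)^0.291 = 8.33 × (21.1538)^0.291
    = 8.33 × 2.4305 = 20.2457 m/s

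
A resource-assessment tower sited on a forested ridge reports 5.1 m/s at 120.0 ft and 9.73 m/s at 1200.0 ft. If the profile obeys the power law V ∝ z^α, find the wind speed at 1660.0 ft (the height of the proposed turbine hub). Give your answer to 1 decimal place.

10.7 m/s

First find α: α = ln(V₂/V₁)/ln(z₂/z₁) = ln(9.73/5.1)/ln(1200.0/120.0) = 0.64597/2.30259 = 0.2805
Extrapolate from 1200.0 ft to 1660.0 ft: V₃ = 9.73 × (1660.0/1200.0)^0.2805 = 9.73 × 1.0953 = 10.6573 m/s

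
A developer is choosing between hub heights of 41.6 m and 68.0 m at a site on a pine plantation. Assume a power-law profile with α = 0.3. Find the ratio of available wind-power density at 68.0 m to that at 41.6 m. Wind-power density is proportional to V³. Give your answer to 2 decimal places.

1.56

Speed ratio: V_B/V_A = (z_B/z_A)^α = (68.0/41.6)^0.3 = (1.6346)^0.3 = 1.15884
Power-density ratio: P_B/P_A = (V_B/V_A)³ = (1.15884)³ = 1.55623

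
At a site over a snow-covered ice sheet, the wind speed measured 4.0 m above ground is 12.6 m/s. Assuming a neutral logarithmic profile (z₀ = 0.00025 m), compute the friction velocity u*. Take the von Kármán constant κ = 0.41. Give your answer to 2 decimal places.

Log law: V(z) = (u*/κ) · ln(z/z₀) ⇒ u* = κ · V / ln(z/z₀)
u* = 0.41 × 12.6 / ln(4.0/0.00025) = 0.41 × 12.6 / 9.6803
   = 5.1660 / 9.6803 = 0.5337 m/s

u* ≈ 0.53 m/s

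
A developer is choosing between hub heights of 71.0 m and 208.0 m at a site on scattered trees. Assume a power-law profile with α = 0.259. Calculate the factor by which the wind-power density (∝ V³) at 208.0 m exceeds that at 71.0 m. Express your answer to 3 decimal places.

Speed ratio: V_B/V_A = (z_B/z_A)^α = (208.0/71.0)^0.259 = (2.9296)^0.259 = 1.32100
Power-density ratio: P_B/P_A = (V_B/V_A)³ = (1.32100)³ = 2.30519

2.305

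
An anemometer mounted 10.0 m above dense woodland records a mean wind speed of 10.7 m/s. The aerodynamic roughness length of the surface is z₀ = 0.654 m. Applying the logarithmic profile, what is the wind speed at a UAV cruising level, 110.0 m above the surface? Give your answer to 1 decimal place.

Log law: V(z) ∝ ln(z/z₀), so V₂/V₁ = ln(z₂/z₀) / ln(z₁/z₀).
ln(110.0/0.654) = 5.1251, ln(10.0/0.654) = 2.7272
V₂ = 10.7 × 5.1251/2.7272 = 10.7 × 1.8792 = 20.1079 m/s

20.1 m/s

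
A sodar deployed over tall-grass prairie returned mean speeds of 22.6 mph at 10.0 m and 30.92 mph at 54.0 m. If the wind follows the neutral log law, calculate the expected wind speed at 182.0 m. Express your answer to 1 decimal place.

Log law: V ∝ ln(z/z₀). From the pair, with r = V₁/V₂ = 0.73092,
ln z₀ = (ln z₁ − r·ln z₂)/(1 − r) = (2.3026 − 0.73092×3.9890)/0.26908 = -2.2783 → z₀ = 0.1025 m
V₃ = V₁ · ln(z₃/z₀)/ln(z₁/z₀) = 22.6 × 7.4823/4.5808 = 36.9144 mph

36.9 mph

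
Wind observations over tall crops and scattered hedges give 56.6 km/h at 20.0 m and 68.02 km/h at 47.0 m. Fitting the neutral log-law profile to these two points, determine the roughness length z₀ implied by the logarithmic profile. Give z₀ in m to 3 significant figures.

Log law: V(z) ∝ ln(z/z₀). With r = V₁/V₂ = 56.6/68.02 = 0.83211,
r · ln(z₂/z₀) = ln(z₁/z₀) ⇒ ln z₀ = (ln z₁ − r·ln z₂)/(1 − r)
ln z₀ = (2.99573 − 0.83211×3.85015) / 0.16789 = -1.2389
z₀ = exp(-1.2389) = 0.2897 m

z₀ ≈ 0.290 m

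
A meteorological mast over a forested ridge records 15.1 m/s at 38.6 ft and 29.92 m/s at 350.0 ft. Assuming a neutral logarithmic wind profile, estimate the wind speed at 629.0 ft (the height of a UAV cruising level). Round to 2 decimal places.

33.86 m/s

Log law: V ∝ ln(z/z₀). From the pair, with r = V₁/V₂ = 0.50468,
ln z₀ = (ln z₁ − r·ln z₂)/(1 − r) = (3.6533 − 0.50468×5.8579)/0.49532 = 1.4069 → z₀ = 4.083 ft
V₃ = V₁ · ln(z₃/z₀)/ln(z₁/z₀) = 15.1 × 5.0372/2.2463 = 33.8605 m/s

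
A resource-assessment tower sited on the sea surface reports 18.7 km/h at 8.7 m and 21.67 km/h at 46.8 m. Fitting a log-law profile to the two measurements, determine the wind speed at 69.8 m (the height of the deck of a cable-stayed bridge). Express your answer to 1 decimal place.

22.4 km/h

Log law: V ∝ ln(z/z₀). From the pair, with r = V₁/V₂ = 0.86294,
ln z₀ = (ln z₁ − r·ln z₂)/(1 − r) = (2.1633 − 0.86294×3.8459)/0.13706 = -8.4306 → z₀ = 0.0002181 m
V₃ = V₁ · ln(z₃/z₀)/ln(z₁/z₀) = 18.7 × 12.6762/10.5939 = 22.3756 km/h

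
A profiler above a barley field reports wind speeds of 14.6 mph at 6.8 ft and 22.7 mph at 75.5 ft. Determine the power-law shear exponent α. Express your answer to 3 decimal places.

α ≈ 0.183

Power law: V₂/V₁ = (z₂/z₁)^α ⇒ α = ln(V₂/V₁) / ln(z₂/z₁)
α = ln(22.7/14.6) / ln(75.5/6.8) = ln(1.5548) / ln(11.1029)
  = 0.44134 / 2.40721 = 0.18334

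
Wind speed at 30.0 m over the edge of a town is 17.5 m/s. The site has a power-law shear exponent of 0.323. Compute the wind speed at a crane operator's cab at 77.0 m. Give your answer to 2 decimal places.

Power-law profile: V₂ = V₁ · (z₂/z₁)^α
V₂ = 17.5 × (77.0/30.0)^0.323 = 17.5 × (2.5667)^0.323
    = 17.5 × 1.3559 = 23.7282 m/s

23.73 m/s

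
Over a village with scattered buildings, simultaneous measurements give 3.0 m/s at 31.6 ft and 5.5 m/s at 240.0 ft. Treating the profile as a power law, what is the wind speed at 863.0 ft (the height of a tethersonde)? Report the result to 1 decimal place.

8.1 m/s

First find α: α = ln(V₂/V₁)/ln(z₂/z₁) = ln(5.5/3.0)/ln(240.0/31.6) = 0.60614/2.02748 = 0.2990
Extrapolate from 240.0 ft to 863.0 ft: V₃ = 5.5 × (863.0/240.0)^0.2990 = 5.5 × 1.4661 = 8.0635 m/s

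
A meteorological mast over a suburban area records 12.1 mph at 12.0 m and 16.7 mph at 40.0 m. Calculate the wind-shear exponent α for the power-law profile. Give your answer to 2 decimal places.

α ≈ 0.27

Power law: V₂/V₁ = (z₂/z₁)^α ⇒ α = ln(V₂/V₁) / ln(z₂/z₁)
α = ln(16.7/12.1) / ln(40.0/12.0) = ln(1.3802) / ln(3.3333)
  = 0.32220 / 1.20397 = 0.26762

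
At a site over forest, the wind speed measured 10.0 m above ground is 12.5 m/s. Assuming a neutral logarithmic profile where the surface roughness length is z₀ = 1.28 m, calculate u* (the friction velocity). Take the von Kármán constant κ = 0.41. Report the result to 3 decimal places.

u* ≈ 2.493 m/s

Log law: V(z) = (u*/κ) · ln(z/z₀) ⇒ u* = κ · V / ln(z/z₀)
u* = 0.41 × 12.5 / ln(10.0/1.28) = 0.41 × 12.5 / 2.0557
   = 5.1250 / 2.0557 = 2.4930 m/s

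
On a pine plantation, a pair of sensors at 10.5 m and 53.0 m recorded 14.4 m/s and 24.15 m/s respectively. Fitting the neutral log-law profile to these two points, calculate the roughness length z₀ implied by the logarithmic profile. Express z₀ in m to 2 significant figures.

Log law: V(z) ∝ ln(z/z₀). With r = V₁/V₂ = 14.4/24.15 = 0.59627,
r · ln(z₂/z₀) = ln(z₁/z₀) ⇒ ln z₀ = (ln z₁ − r·ln z₂)/(1 − r)
ln z₀ = (2.35138 − 0.59627×3.97029) / 0.40373 = -0.0396
z₀ = exp(-0.0396) = 0.9611 m

z₀ ≈ 0.96 m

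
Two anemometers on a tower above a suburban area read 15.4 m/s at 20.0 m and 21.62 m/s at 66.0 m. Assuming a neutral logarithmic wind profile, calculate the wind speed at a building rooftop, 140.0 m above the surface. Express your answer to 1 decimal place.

25.5 m/s

Log law: V ∝ ln(z/z₀). From the pair, with r = V₁/V₂ = 0.71230,
ln z₀ = (ln z₁ − r·ln z₂)/(1 − r) = (2.9957 − 0.71230×4.1897)/0.28770 = 0.0397 → z₀ = 1.041 m
V₃ = V₁ · ln(z₃/z₀)/ln(z₁/z₀) = 15.4 × 4.9019/2.9560 = 25.5376 m/s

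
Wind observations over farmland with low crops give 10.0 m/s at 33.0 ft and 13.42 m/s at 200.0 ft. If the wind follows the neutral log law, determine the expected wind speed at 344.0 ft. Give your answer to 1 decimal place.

Log law: V ∝ ln(z/z₀). From the pair, with r = V₁/V₂ = 0.74516,
ln z₀ = (ln z₁ − r·ln z₂)/(1 − r) = (3.4965 − 0.74516×5.2983)/0.25484 = -1.7719 → z₀ = 0.1700 ft
V₃ = V₁ · ln(z₃/z₀)/ln(z₁/z₀) = 10.0 × 7.6126/5.2684 = 14.4494 m/s

14.4 m/s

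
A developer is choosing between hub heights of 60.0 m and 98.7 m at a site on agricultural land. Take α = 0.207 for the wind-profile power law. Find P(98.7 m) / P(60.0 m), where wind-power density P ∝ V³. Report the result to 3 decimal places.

Speed ratio: V_B/V_A = (z_B/z_A)^α = (98.7/60.0)^0.207 = (1.6450)^0.207 = 1.10853
Power-density ratio: P_B/P_A = (V_B/V_A)³ = (1.10853)³ = 1.36219

1.362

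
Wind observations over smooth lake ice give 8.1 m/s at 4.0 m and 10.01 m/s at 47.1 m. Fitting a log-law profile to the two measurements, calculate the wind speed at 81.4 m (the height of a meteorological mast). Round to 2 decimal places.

Log law: V ∝ ln(z/z₀). From the pair, with r = V₁/V₂ = 0.80919,
ln z₀ = (ln z₁ − r·ln z₂)/(1 − r) = (1.3863 − 0.80919×3.8523)/0.19081 = -9.0715 → z₀ = 0.0001149 m
V₃ = V₁ · ln(z₃/z₀)/ln(z₁/z₀) = 8.1 × 13.4709/10.4578 = 10.4338 m/s

10.43 m/s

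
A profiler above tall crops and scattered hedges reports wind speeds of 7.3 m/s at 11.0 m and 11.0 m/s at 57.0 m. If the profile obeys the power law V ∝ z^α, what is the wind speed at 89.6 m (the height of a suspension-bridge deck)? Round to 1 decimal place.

First find α: α = ln(V₂/V₁)/ln(z₂/z₁) = ln(11.0/7.3)/ln(57.0/11.0) = 0.41002/1.64516 = 0.2492
Extrapolate from 57.0 m to 89.6 m: V₃ = 11.0 × (89.6/57.0)^0.2492 = 11.0 × 1.1193 = 12.3126 m/s

12.3 m/s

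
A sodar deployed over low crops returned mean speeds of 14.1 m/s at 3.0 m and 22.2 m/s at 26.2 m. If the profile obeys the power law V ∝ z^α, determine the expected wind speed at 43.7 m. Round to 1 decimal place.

24.7 m/s

First find α: α = ln(V₂/V₁)/ln(z₂/z₁) = ln(22.2/14.1)/ln(26.2/3.0) = 0.45392/2.16715 = 0.2095
Extrapolate from 26.2 m to 43.7 m: V₃ = 22.2 × (43.7/26.2)^0.2095 = 22.2 × 1.1131 = 24.7110 m/s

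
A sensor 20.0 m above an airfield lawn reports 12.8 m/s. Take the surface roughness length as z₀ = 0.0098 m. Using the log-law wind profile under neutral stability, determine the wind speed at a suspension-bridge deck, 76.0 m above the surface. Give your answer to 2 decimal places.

15.04 m/s

Log law: V(z) ∝ ln(z/z₀), so V₂/V₁ = ln(z₂/z₀) / ln(z₁/z₀).
ln(76.0/0.0098) = 8.9561, ln(20.0/0.0098) = 7.6211
V₂ = 12.8 × 8.9561/7.6211 = 12.8 × 1.1752 = 15.0422 m/s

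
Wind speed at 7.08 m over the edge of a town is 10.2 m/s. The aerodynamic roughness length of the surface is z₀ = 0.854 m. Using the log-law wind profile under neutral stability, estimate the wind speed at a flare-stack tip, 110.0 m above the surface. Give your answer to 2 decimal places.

23.43 m/s

Log law: V(z) ∝ ln(z/z₀), so V₂/V₁ = ln(z₂/z₀) / ln(z₁/z₀).
ln(110.0/0.854) = 4.8583, ln(7.08/0.854) = 2.1151
V₂ = 10.2 × 4.8583/2.1151 = 10.2 × 2.2970 = 23.4290 m/s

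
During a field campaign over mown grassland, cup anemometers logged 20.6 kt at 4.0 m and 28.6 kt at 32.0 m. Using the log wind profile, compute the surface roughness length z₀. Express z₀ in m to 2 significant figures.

z₀ ≈ 0.019 m

Log law: V(z) ∝ ln(z/z₀). With r = V₁/V₂ = 20.6/28.6 = 0.72028,
r · ln(z₂/z₀) = ln(z₁/z₀) ⇒ ln z₀ = (ln z₁ − r·ln z₂)/(1 − r)
ln z₀ = (1.38629 − 0.72028×3.46574) / 0.27972 = -3.9683
z₀ = exp(-3.9683) = 0.01891 m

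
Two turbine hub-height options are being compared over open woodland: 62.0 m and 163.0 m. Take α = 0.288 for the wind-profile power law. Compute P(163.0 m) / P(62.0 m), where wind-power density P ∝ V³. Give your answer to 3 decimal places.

2.305

Speed ratio: V_B/V_A = (z_B/z_A)^α = (163.0/62.0)^0.288 = (2.6290)^0.288 = 1.32100
Power-density ratio: P_B/P_A = (V_B/V_A)³ = (1.32100)³ = 2.30517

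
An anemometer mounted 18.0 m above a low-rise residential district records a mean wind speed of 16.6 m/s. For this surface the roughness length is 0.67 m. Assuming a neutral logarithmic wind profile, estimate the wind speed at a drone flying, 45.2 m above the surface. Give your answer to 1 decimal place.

21.2 m/s

Log law: V(z) ∝ ln(z/z₀), so V₂/V₁ = ln(z₂/z₀) / ln(z₁/z₀).
ln(45.2/0.67) = 4.2116, ln(18.0/0.67) = 3.2908
V₂ = 16.6 × 4.2116/3.2908 = 16.6 × 1.2798 = 21.2444 m/s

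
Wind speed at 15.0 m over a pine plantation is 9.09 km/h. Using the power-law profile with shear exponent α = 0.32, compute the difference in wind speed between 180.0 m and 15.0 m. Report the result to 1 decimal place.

Power law: V₂ = V₁ · (z₂/z₁)^α = 9.09 × (12.0000)^0.32 = 20.1327 km/h
ΔV = 20.1327 − 9.09 = 11.0427 km/h

11.0 km/h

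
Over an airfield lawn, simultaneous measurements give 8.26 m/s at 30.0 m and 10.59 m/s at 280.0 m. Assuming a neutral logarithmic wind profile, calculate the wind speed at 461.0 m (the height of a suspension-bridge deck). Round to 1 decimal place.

Log law: V ∝ ln(z/z₀). From the pair, with r = V₁/V₂ = 0.77998,
ln z₀ = (ln z₁ − r·ln z₂)/(1 − r) = (3.4012 − 0.77998×5.6348)/0.22002 = -4.5170 → z₀ = 0.01092 m
V₃ = V₁ · ln(z₃/z₀)/ln(z₁/z₀) = 8.26 × 10.6504/7.9182 = 11.1101 m/s

11.1 m/s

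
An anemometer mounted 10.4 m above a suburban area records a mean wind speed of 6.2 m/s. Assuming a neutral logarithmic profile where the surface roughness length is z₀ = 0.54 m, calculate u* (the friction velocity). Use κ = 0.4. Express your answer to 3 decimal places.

u* ≈ 0.838 m/s

Log law: V(z) = (u*/κ) · ln(z/z₀) ⇒ u* = κ · V / ln(z/z₀)
u* = 0.4 × 6.2 / ln(10.4/0.54) = 0.4 × 6.2 / 2.9580
   = 2.4800 / 2.9580 = 0.8384 m/s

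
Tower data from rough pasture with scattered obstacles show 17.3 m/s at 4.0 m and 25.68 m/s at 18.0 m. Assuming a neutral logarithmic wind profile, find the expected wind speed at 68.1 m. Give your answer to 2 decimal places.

Log law: V ∝ ln(z/z₀). From the pair, with r = V₁/V₂ = 0.67368,
ln z₀ = (ln z₁ − r·ln z₂)/(1 − r) = (1.3863 − 0.67368×2.8904)/0.32632 = -1.7188 → z₀ = 0.1793 m
V₃ = V₁ · ln(z₃/z₀)/ln(z₁/z₀) = 17.3 × 5.9398/3.1051 = 33.0935 m/s

33.09 m/s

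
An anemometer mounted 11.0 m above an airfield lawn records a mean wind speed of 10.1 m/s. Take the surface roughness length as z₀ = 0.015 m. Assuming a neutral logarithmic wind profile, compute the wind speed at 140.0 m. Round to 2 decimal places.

13.99 m/s

Log law: V(z) ∝ ln(z/z₀), so V₂/V₁ = ln(z₂/z₀) / ln(z₁/z₀).
ln(140.0/0.015) = 9.1413, ln(11.0/0.015) = 6.5976
V₂ = 10.1 × 9.1413/6.5976 = 10.1 × 1.3856 = 13.9941 m/s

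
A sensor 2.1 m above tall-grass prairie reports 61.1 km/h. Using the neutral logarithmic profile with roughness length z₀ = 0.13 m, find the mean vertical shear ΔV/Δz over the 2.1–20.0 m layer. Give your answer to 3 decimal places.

2.765 km/h/m

Log law: V₂ = V₁ · ln(z₂/z₀)/ln(z₁/z₀) = 61.1 × 5.0360/2.7822 = 110.5964 km/h
ΔV/Δz = (110.5964 − 61.1)/(20.0 − 2.1) = 49.4964/17.9000 = 2.76516 km/h/m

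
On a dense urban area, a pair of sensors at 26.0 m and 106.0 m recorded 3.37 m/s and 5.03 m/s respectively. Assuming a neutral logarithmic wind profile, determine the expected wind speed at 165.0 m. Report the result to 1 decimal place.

Log law: V ∝ ln(z/z₀). From the pair, with r = V₁/V₂ = 0.66998,
ln z₀ = (ln z₁ − r·ln z₂)/(1 − r) = (3.2581 − 0.66998×4.6634)/0.33002 = 0.4051 → z₀ = 1.499 m
V₃ = V₁ · ln(z₃/z₀)/ln(z₁/z₀) = 3.37 × 4.7009/2.8530 = 5.5527 m/s

5.6 m/s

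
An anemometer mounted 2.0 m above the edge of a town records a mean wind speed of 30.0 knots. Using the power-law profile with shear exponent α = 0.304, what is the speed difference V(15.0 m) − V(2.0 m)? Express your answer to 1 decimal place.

Power law: V₂ = V₁ · (z₂/z₁)^α = 30.0 × (7.5000)^0.304 = 55.3528 knots
ΔV = 55.3528 − 30.0 = 25.3528 knots

25.4 knots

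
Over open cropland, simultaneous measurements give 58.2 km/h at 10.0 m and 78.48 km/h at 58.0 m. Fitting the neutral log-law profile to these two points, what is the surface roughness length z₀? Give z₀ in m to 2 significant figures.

Log law: V(z) ∝ ln(z/z₀). With r = V₁/V₂ = 58.2/78.48 = 0.74159,
r · ln(z₂/z₀) = ln(z₁/z₀) ⇒ ln z₀ = (ln z₁ − r·ln z₂)/(1 − r)
ln z₀ = (2.30259 − 0.74159×4.06044) / 0.25841 = -2.7422
z₀ = exp(-2.7422) = 0.06443 m

z₀ ≈ 0.064 m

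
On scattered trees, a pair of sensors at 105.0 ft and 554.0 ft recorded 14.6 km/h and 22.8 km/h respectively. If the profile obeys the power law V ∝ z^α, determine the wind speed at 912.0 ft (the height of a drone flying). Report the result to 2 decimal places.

First find α: α = ln(V₂/V₁)/ln(z₂/z₁) = ln(22.8/14.6)/ln(554.0/105.0) = 0.44574/1.66320 = 0.2680
Extrapolate from 554.0 ft to 912.0 ft: V₃ = 22.8 × (912.0/554.0)^0.2680 = 22.8 × 1.1429 = 26.0587 km/h

26.06 km/h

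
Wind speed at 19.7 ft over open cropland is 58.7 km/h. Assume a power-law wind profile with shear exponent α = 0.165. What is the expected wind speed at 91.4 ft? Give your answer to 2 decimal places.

75.61 km/h

Power-law profile: V₂ = V₁ · (z₂/z₁)^α
V₂ = 58.7 × (91.4/19.7)^0.165 = 58.7 × (4.6396)^0.165
    = 58.7 × 1.2882 = 75.6149 km/h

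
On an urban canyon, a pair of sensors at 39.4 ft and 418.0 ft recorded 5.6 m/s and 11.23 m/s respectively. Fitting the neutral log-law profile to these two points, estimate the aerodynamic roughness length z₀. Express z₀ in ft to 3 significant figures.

Log law: V(z) ∝ ln(z/z₀). With r = V₁/V₂ = 5.6/11.23 = 0.49866,
r · ln(z₂/z₀) = ln(z₁/z₀) ⇒ ln z₀ = (ln z₁ − r·ln z₂)/(1 − r)
ln z₀ = (3.67377 − 0.49866×6.03548) / 0.50134 = 1.3246
z₀ = exp(1.3246) = 3.761 ft

z₀ ≈ 3.76 ft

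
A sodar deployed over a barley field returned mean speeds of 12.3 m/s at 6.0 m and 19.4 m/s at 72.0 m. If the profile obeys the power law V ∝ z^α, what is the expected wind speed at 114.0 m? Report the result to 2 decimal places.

21.11 m/s

First find α: α = ln(V₂/V₁)/ln(z₂/z₁) = ln(19.4/12.3)/ln(72.0/6.0) = 0.45567/2.48491 = 0.1834
Extrapolate from 72.0 m to 114.0 m: V₃ = 19.4 × (114.0/72.0)^0.1834 = 19.4 × 1.0879 = 21.1056 m/s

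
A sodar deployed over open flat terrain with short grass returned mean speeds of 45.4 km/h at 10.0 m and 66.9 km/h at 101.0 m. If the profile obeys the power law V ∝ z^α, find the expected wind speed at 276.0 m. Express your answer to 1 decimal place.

79.2 km/h

First find α: α = ln(V₂/V₁)/ln(z₂/z₁) = ln(66.9/45.4)/ln(101.0/10.0) = 0.38769/2.31254 = 0.1676
Extrapolate from 101.0 m to 276.0 m: V₃ = 66.9 × (276.0/101.0)^0.1676 = 66.9 × 1.1836 = 79.1805 km/h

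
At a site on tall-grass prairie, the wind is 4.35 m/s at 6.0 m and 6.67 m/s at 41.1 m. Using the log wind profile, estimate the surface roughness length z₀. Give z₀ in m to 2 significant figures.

Log law: V(z) ∝ ln(z/z₀). With r = V₁/V₂ = 4.35/6.67 = 0.65217,
r · ln(z₂/z₀) = ln(z₁/z₀) ⇒ ln z₀ = (ln z₁ − r·ln z₂)/(1 − r)
ln z₀ = (1.79176 − 0.65217×3.71601) / 0.34783 = -1.8162
z₀ = exp(-1.8162) = 0.1626 m

z₀ ≈ 0.16 m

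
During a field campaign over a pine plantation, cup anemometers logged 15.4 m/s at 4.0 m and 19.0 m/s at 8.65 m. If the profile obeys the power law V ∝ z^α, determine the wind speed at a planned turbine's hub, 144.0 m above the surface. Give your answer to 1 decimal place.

40.9 m/s

First find α: α = ln(V₂/V₁)/ln(z₂/z₁) = ln(19.0/15.4)/ln(8.65/4.0) = 0.21007/0.77126 = 0.2724
Extrapolate from 8.65 m to 144.0 m: V₃ = 19.0 × (144.0/8.65)^0.2724 = 19.0 × 2.1511 = 40.8710 m/s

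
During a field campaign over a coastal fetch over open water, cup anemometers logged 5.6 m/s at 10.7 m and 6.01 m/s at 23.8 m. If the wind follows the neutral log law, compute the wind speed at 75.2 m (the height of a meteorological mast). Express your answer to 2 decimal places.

6.60 m/s

Log law: V ∝ ln(z/z₀). From the pair, with r = V₁/V₂ = 0.93178,
ln z₀ = (ln z₁ − r·ln z₂)/(1 − r) = (2.3702 − 0.93178×3.1697)/0.06822 = -8.5490 → z₀ = 0.0001937 m
V₃ = V₁ · ln(z₃/z₀)/ln(z₁/z₀) = 5.6 × 12.8691/10.9192 = 6.6000 m/s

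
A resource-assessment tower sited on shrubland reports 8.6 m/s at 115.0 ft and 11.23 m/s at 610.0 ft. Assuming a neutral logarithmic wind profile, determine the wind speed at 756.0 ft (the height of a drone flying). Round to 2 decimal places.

11.57 m/s

Log law: V ∝ ln(z/z₀). From the pair, with r = V₁/V₂ = 0.76581,
ln z₀ = (ln z₁ − r·ln z₂)/(1 − r) = (4.7449 − 0.76581×6.4135)/0.23419 = -0.7111 → z₀ = 0.4911 ft
V₃ = V₁ · ln(z₃/z₀)/ln(z₁/z₀) = 8.6 × 7.3391/5.4560 = 11.5682 m/s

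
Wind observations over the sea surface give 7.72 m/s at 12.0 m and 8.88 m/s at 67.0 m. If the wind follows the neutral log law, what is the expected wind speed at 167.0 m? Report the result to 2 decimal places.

Log law: V ∝ ln(z/z₀). From the pair, with r = V₁/V₂ = 0.86937,
ln z₀ = (ln z₁ − r·ln z₂)/(1 − r) = (2.4849 − 0.86937×4.2047)/0.13063 = -8.9606 → z₀ = 0.0001284 m
V₃ = V₁ · ln(z₃/z₀)/ln(z₁/z₀) = 7.72 × 14.0786/11.4455 = 9.4960 m/s

9.50 m/s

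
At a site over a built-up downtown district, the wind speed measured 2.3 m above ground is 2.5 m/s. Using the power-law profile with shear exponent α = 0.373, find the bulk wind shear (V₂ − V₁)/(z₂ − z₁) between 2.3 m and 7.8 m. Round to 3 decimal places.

0.262 m/s/m

Power law: V₂ = V₁ · (z₂/z₁)^α = 2.5 × (3.3913)^0.373 = 3.9425 m/s
ΔV/Δz = (3.9425 − 2.5)/(7.8 − 2.3) = 1.4425/5.5000 = 0.26226 m/s/m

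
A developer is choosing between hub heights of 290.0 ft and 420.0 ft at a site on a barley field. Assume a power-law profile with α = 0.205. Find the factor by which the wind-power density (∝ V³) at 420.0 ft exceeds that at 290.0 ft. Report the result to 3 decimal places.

Speed ratio: V_B/V_A = (z_B/z_A)^α = (420.0/290.0)^0.205 = (1.4483)^0.205 = 1.07888
Power-density ratio: P_B/P_A = (V_B/V_A)³ = (1.07888)³ = 1.25581

1.256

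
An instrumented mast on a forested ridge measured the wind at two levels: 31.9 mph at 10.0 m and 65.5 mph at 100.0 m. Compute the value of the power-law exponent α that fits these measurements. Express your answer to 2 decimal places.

Power law: V₂/V₁ = (z₂/z₁)^α ⇒ α = ln(V₂/V₁) / ln(z₂/z₁)
α = ln(65.5/31.9) / ln(100.0/10.0) = ln(2.0533) / ln(10.0000)
  = 0.71944 / 2.30259 = 0.31245

α ≈ 0.31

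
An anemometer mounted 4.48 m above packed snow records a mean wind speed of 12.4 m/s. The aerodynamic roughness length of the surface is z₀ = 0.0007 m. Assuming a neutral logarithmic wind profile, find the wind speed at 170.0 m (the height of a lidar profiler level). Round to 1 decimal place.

Log law: V(z) ∝ ln(z/z₀), so V₂/V₁ = ln(z₂/z₀) / ln(z₁/z₀).
ln(170.0/0.0007) = 12.4002, ln(4.48/0.0007) = 8.7641
V₂ = 12.4 × 12.4002/8.7641 = 12.4 × 1.4149 = 17.5447 m/s

17.5 m/s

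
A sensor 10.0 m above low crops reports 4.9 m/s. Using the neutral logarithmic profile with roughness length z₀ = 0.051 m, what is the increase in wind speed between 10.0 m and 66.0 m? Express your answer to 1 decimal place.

1.8 m/s

Log law: V₂ = V₁ · ln(z₂/z₀)/ln(z₁/z₀) = 4.9 × 7.1656/5.2785 = 6.6518 m/s
ΔV = 6.6518 − 4.9 = 1.7518 m/s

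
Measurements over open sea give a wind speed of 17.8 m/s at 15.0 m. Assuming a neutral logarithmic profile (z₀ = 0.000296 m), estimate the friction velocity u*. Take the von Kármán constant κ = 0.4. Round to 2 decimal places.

u* ≈ 0.66 m/s

Log law: V(z) = (u*/κ) · ln(z/z₀) ⇒ u* = κ · V / ln(z/z₀)
u* = 0.4 × 17.8 / ln(15.0/0.000296) = 0.4 × 17.8 / 10.8332
   = 7.1200 / 10.8332 = 0.6572 m/s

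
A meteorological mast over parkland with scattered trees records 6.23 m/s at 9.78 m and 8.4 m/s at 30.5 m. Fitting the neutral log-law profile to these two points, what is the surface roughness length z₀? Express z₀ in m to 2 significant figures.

z₀ ≈ 0.37 m

Log law: V(z) ∝ ln(z/z₀). With r = V₁/V₂ = 6.23/8.4 = 0.74167,
r · ln(z₂/z₀) = ln(z₁/z₀) ⇒ ln z₀ = (ln z₁ − r·ln z₂)/(1 − r)
ln z₀ = (2.28034 − 0.74167×3.41773) / 0.25833 = -0.9851
z₀ = exp(-0.9851) = 0.3734 m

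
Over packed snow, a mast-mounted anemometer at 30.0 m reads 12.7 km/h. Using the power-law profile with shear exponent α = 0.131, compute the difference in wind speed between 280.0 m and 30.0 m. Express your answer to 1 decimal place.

Power law: V₂ = V₁ · (z₂/z₁)^α = 12.7 × (9.3333)^0.131 = 17.0168 km/h
ΔV = 17.0168 − 12.7 = 4.3168 km/h

4.3 km/h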